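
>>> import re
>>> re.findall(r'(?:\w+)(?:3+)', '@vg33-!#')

The pattern matches one or more of a word character (non-capturing group); then one or more of a literal '3' (non-capturing group).
Matches: at [1:5] → 'vg33'.
With no groups in the pattern, `findall` gives back each whole match — 1 here.

['vg33']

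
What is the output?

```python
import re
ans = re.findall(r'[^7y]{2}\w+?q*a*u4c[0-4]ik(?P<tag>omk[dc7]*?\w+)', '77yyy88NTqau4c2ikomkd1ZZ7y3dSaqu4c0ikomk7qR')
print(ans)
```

Pattern: exactly 2 of any character except [7y], then one or more of a word character (lazy); then zero or more of a literal 'q', then zero or more of a literal 'a', then the literal 'u4c'; then a character in [0-4], then the literal 'ik'; then the literal 'omk', then zero or more of one of [dc7] (lazy), then one or more of a word character (captured as 'tag').
The `?` after the quantifier makes it lazy — it takes as little as possible before letting the rest of the pattern try.
Scanning left to right: at [5:43] match '88NTqau4c2ikomkd1ZZ7y3dSaqu4c0ikomk7qR', group 1 = 'omkd1ZZ7y3dSaqu4c0ikomk7qR'.
With a single group, `findall` returns only what that group captured — 1 item.

['omkd1ZZ7y3dSaqu4c0ikomk7qR']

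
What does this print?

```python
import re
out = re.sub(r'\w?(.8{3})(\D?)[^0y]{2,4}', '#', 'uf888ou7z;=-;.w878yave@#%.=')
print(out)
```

Pattern: optionally a word character; then any character, then exactly 3 of a literal '8' (captured); then optionally a non-digit (captured); then 2 to 4 of any character except [0y].
Matches: at [0:10] → 'uf888ou7z;'.
`sub` substitutes '#' at each match site.

#=-;.w878yave@#%.=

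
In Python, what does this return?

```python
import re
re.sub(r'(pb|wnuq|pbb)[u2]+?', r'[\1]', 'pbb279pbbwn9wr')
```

Each match is replaced using the text its own group 1 captured.

'[pbb]79pbbwn9wr'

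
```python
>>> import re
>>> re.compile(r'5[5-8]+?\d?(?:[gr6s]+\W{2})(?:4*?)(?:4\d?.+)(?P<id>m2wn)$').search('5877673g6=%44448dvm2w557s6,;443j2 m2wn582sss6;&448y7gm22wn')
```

This matches a literal '5', then one or more of a character in [5-8] (lazy), then optionally a digit; then one or more of one of [gr6s], then exactly 2 of a non-word character (non-capturing group); then zero or more of a literal '4' (lazy) (non-capturing group); then the literal '4', then optionally a digit, then one or more of any character (non-capturing group); then the literal 'm2w', then the literal 'n' (captured as 'id'); then anchored at the end.
`re.search` tries every starting position until one works.
Here no position works, so the call returns None.

None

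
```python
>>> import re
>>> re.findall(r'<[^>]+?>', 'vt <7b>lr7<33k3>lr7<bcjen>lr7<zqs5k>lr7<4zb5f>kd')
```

['<7b>', '<33k3>', '<bcjen>', '<zqs5k>', '<4zb5f>']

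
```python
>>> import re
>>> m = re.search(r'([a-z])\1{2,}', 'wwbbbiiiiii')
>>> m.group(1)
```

The match spans [2:5] → 'bbb'.
Captured: group 1 = 'b'.

'b'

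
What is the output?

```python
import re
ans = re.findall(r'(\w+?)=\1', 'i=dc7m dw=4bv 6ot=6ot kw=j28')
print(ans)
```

['6ot']

`\1` is not a pattern — it's the concrete string captured by group 1, re-applied verbatim.
`findall` collects group 1 from the one match (1 total).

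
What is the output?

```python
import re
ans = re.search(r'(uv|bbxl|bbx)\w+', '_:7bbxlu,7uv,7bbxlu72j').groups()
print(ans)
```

Alternation isn't longest-match — the leftmost alternative that fits at this position is chosen.
Unlike `match`, `search` isn't anchored — it looks for the pattern anywhere in the string.
The match spans [3:8] → 'bbxlu'.
Captured: group 1 = 'bbxl'.

('bbxl',)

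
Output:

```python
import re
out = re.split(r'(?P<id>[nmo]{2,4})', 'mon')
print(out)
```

['', 'mon', '']

This matches 2 to 4 of one of [nmo] (captured as 'id').
Matches to split on: at [0:3] → 'mon'.
`re.split` interleaves the captured-group text with the surrounding fragments.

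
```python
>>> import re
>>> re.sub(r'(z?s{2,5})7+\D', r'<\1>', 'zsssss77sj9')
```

'<zsssss>j9'

The replacement refers to a captured group, so each match is rewritten using its own captured text.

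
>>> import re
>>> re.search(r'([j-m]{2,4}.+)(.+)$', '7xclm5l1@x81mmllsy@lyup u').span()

The pattern matches 2 to 4 of a character in [j-m], then one or more of any character (captured); then one or more of any character (captured); then anchored at the end.
`re.search` scans for the first position where the pattern succeeds.
The match spans [3:25] → 'lm5l1@x81mmllsy@lyup u'.
Captured: group 1 = 'lm5l1@x81mmllsy@lyup ', group 2 = 'u'.

(3, 25)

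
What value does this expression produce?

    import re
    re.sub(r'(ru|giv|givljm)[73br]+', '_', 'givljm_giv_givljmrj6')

'givljm_giv__j6'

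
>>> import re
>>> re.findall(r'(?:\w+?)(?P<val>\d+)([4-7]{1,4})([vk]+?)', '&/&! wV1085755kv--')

Because the quantifier is non-greedy, it stops expanding at the earliest point where the rest of the pattern can succeed.
Multiple groups make `findall` return tuples — one 3-tuple for the one match.

[('108575', '5', 'k')]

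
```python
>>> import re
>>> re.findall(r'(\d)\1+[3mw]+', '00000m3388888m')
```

['0', '8']

The backreference `\1` re-matches whatever the first group consumed, character for character.
Because there's exactly one group, `findall` drops the full match and keeps group 1 from each hit.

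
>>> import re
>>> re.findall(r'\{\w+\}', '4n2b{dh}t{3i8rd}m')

No capturing groups, so `findall` returns the 2 full match strings.

['{dh}', '{3i8rd}']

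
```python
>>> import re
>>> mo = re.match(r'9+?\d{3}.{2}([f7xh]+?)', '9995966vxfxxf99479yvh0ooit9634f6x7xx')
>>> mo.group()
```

'9995966vx'

This matches one or more of the literal '9' (lazy), then exactly 3 of a digit; then exactly 2 of any character; then one or more of one of [f7xh] (lazy) (captured).
Lazy quantifiers expand one character at a time until the remainder of the pattern can match.
`re.match` won't scan ahead — the pattern has to work from the very first character.
The match spans [0:9] → '9995966vx'.
Captured: group 1 = 'x'.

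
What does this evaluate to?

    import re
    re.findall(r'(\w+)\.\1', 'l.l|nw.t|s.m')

['l']

`\1` has to match the exact text group 1 already captured.
Matches: at [0:3] match 'l.l', group 1 = 'l'.
One capturing group, so `findall` returns just the captured substring from the one match — 1 in all.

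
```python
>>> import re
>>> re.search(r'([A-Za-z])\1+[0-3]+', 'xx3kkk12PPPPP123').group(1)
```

The match spans [0:3] → 'xx3'.
Captured: group 1 = 'x'.

'x'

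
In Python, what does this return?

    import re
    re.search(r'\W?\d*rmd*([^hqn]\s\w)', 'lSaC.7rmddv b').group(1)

'v b'

The pattern matches optionally a non-word character; then zero or more of a digit, then the literal 'rm', then zero or more of the literal 'd'; then any character except [hqn], then whitespace, then a word character (captured).
`search` walks the string left to right and returns the first match it finds.
The match spans [4:13] → '.7rmddv b'.
Captured: group 1 = 'v b'.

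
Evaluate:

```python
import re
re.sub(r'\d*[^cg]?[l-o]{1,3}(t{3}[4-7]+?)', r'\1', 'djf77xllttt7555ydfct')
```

'djfttt7555ydfct'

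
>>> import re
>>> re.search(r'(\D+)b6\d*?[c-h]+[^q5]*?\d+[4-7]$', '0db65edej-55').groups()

('d',)

The match spans [1:12] → 'db65edej-55'.
Captured: group 1 = 'd'.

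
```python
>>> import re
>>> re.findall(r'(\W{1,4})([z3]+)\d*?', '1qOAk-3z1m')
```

[('-', '3z')]

With 2 capturing groups, `findall` returns a 2-tuple per match.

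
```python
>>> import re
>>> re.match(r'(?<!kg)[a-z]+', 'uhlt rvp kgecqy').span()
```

(0, 4)

A negative assertion filters positions out without eating any characters.
With `match`, the pattern is implicitly anchored at the beginning.
The match spans [0:4] → 'uhlt'.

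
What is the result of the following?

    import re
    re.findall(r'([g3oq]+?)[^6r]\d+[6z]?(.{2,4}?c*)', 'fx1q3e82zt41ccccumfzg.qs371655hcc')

[('q3', 't4'), ('q', 'hcc')]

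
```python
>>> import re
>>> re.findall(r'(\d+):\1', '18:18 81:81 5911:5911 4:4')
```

['18', '81', '5911', '4']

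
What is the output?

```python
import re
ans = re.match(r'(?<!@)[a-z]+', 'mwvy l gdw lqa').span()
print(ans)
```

With `match`, the pattern is implicitly anchored at the beginning.
The match spans [0:4] → 'mwvy'.

(0, 4)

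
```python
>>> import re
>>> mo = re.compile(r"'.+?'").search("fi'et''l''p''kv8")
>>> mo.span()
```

(2, 6)

The `?` after the quantifier makes it lazy — it takes as little as possible before letting the rest of the pattern try.
The match spans [2:6] → "'et'".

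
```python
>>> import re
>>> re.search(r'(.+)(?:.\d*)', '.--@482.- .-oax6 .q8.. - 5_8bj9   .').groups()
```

Pattern: one or more of any character (captured); then any character, then zero or more of a digit (non-capturing group).
`re.search` tries every starting position until one works.
The match spans [0:35] → '.--@482.- .-oax6 .q8.. - 5_8bj9   .'.
Captured: group 1 = '.--@482.- .-oax6 .q8.. - 5_8bj9   '.

('.--@482.- .-oax6 .q8.. - 5_8bj9   ',)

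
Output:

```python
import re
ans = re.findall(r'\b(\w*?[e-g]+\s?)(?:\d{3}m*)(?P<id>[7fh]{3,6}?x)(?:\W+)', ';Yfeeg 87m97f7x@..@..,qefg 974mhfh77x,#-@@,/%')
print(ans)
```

This matches a word boundary (`\b`, zero-width); then zero or more of a word character (lazy), then one or more of a character in [e-g], then optionally whitespace (captured); then exactly 3 of a digit, then zero or more of a literal 'm' (non-capturing group); then 3 to 6 of one of [7fh] (lazy), then a literal 'x' (captured as 'id'); then one or more of a non-word character (non-capturing group).
Walking the string: at [22:45] match 'qefg 974mhfh77x,#-@@,/%', groups = ('qefg ', 'hfh77x').
With 2 capturing groups, `findall` returns a 2-tuple per match.

[('qefg ', 'hfh77x')]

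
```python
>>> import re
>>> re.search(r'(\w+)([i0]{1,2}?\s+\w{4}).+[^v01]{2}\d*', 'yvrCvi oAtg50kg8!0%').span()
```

(0, 18)

The match spans [0:18] → 'yvrCvi oAtg50kg8!0'.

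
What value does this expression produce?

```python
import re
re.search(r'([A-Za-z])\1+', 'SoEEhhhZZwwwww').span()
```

After group 1 captures some text, `\1` only succeeds where that same text appears again.
The match spans [2:4] → 'EE'.

(2, 4)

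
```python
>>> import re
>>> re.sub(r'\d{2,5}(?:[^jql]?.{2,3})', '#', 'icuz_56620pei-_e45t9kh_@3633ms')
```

Pattern: 2 to 5 of a digit; then optionally any character except [jql], then 2 to 3 of any character (non-capturing group).
Matches: at [5:14] → '56620pei-'; at [16:22] → '45t9kh'; at [24:30] → '3633ms'.
Each match is replaced by '#'.

'icuz_#_e#_@#'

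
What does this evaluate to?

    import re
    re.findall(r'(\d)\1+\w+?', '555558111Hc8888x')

['5', '1', '8']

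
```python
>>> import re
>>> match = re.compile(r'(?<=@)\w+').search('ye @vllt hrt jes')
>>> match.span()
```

The `(?=…)`/`(?<=…)` assertion just peeks at neighbouring text; it doesn't advance the match position.
Unlike `match`, `search` isn't anchored — it looks for the pattern anywhere in the string.
The match spans [4:8] → 'vllt'.

(4, 8)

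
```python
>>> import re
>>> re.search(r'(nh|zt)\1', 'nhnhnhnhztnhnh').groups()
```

A backreference is literal: `\1` must see the identical characters the first group matched.
`search` walks the string left to right and returns the first match it finds.
The match spans [0:4] → 'nhnh'.
Captured: group 1 = 'nh'.

('nh',)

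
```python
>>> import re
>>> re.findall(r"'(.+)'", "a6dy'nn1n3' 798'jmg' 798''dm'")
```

`findall` collects group 1 from the one match (1 total).

["nn1n3' 798'jmg' 798''dm"]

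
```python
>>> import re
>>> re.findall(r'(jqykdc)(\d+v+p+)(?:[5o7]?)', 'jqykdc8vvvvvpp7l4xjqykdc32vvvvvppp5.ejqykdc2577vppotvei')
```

[('jqykdc', '8vvvvvpp'), ('jqykdc', '32vvvvvppp'), ('jqykdc', '2577vpp')]

This matches the literal 'jqy', then the literal 'kdc' (captured); then one or more of a digit, then one or more of the literal 'v', then one or more of the literal 'p' (captured); then optionally one of [5o7] (non-capturing group).
`findall` packs the 2 group values into a tuple for every match.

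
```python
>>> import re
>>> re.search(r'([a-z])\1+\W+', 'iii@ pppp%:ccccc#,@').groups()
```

('i',)

After group 1 captures some text, `\1` only succeeds where that same text appears again.
`re.search` tries every starting position until one works.
The match spans [0:5] → 'iii@ '.
Captured: group 1 = 'i'.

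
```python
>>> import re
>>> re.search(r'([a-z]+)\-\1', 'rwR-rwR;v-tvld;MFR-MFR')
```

None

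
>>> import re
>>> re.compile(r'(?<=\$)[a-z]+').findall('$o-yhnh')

Because the assertion is zero-width, the text it checks is not consumed and won't appear in the result.
`findall` yields the raw match text (1 of them) because the pattern has no groups.

['o']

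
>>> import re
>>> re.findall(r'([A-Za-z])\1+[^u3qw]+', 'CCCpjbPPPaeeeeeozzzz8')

After group 1 captures some text, `\1` only succeeds where that same text appears again.
Walking the string: at [0:21] match 'CCCpjbPPPaeeeeeozzzz8', group 1 = 'C'.
With a single group, `findall` returns only what that group captured — 1 item.

['C']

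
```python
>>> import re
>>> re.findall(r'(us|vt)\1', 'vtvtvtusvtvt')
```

A backreference is literal: `\1` must see the identical characters the first group matched.
Because there's exactly one group, `findall` drops the full match and keeps group 1 from each hit.

['vt', 'vt']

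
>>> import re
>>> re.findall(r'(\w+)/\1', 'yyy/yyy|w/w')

`\1` is not a pattern — it's the concrete string captured by group 1, re-applied verbatim.
Scanning left to right: at [0:7] match 'yyy/yyy', group 1 = 'yyy'; at [8:11] match 'w/w', group 1 = 'w'.
`findall` collects group 1 from each match (2 total).

['yyy', 'w']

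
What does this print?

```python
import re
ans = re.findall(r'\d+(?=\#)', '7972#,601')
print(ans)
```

The positive lookaround only admits positions where the adjacent text matches; those characters stay outside the span.
Walking the string: at [0:4] → '7972'.
With no groups in the pattern, `findall` gives back each whole match — 1 here.

['7972']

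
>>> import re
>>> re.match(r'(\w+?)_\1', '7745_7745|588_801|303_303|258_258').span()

(0, 9)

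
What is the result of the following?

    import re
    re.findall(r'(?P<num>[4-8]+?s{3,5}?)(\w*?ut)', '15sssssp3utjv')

[('5sss', 'ssp3ut')]

This matches one or more of a character in [4-8] (lazy), then 3 to 5 of a literal 's' (lazy) (captured as 'num'); then zero or more of a word character (lazy), then the literal 'ut' (captured).
Lazy quantifiers expand one character at a time until the remainder of the pattern can match.
Walking the string: at [1:11] match '5sssssp3ut', groups = ('5sss', 'ssp3ut').
Multiple groups make `findall` return tuples — one 2-tuple for the one match.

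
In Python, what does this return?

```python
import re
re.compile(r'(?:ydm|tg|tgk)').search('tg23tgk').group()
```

'tg'

The match spans [0:2] → 'tg'.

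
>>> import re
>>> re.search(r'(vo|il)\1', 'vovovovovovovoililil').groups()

('vo',)

The backreference `\1` re-matches whatever the first group consumed, character for character.
`re.search` scans for the first position where the pattern succeeds.
The match spans [0:4] → 'vovo'.
Captured: group 1 = 'vo'.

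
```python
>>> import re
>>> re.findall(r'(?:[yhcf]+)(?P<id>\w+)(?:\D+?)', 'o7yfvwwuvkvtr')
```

The pattern matches one or more of one of [yhcf] (non-capturing group); then one or more of a word character (captured as 'id'); then one or more of a non-digit (lazy) (non-capturing group).
Scanning left to right: at [2:13] match 'yfvwwuvkvtr', group 1 = 'vwwuvkvt'.
With a single group, `findall` returns only what that group captured — 1 item.

['vwwuvkvt']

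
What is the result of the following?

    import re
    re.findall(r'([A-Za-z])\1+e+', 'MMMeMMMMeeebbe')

['M', 'M', 'b']

`\1` is not a pattern — it's the concrete string captured by group 1, re-applied verbatim.
Because there's exactly one group, `findall` drops the full match and keeps group 1 from each hit.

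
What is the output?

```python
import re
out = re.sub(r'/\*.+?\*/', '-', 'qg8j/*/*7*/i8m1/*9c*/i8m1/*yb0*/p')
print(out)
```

Matches: at [4:11] → '/*/*7*/'; at [15:21] → '/*9c*/'; at [25:32] → '/*yb0*/'.
Each match is replaced by '-'.

qg8j-i8m1-i8m1-p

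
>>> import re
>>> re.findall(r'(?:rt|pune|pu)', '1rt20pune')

['rt', 'pune']

`|` is ordered: at each position the engine commits to the first alternative that works.
`findall` yields the raw match text (2 of them) because the pattern has no groups.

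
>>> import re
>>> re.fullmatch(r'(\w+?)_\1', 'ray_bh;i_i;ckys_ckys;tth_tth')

None

For `fullmatch`, every character of the input must be accounted for by the pattern.
Here there's no way to consume every character, so the call returns None.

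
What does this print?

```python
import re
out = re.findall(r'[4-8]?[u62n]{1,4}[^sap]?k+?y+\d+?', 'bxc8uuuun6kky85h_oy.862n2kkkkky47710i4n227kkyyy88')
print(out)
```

Lazy quantifiers expand one character at a time until the remainder of the pattern can match.
`findall` yields the raw match text (3 of them) because the pattern has no groups.

['uuun6kky8', '862n2kkkkky4', '4n227kkyyy8']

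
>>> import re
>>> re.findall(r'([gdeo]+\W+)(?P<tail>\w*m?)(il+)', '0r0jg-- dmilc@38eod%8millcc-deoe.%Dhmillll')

This matches one or more of one of [gdeo], then one or more of a non-word character (captured); then zero or more of a word character, then optionally the literal 'm' (captured as 'tail'); then the literal 'i', then one or more of the literal 'l' (captured).
Matches: at [4:12] match 'g-- dmil', groups = ('g-- ', 'dm', 'il'); at [16:25] match 'eod%8mill', groups = ('eod%', '8m', 'ill'); at [28:42] match 'deoe.%Dhmillll', groups = ('deoe.%', 'Dhm', 'illll').
`findall` packs the 3 group values into a tuple for every match.

[('g-- ', 'dm', 'il'), ('eod%', '8m', 'ill'), ('deoe.%', 'Dhm', 'illll')]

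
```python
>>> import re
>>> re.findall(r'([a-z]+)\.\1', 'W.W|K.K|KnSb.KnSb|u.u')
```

The backreference `\1` re-matches whatever the first group consumed, character for character.
Because there's exactly one group, `findall` drops the full match and keeps group 1 from the one hit.

['u']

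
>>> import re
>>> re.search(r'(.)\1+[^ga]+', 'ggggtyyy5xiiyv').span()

A backreference is literal: `\1` must see the identical characters the first group matched.
Unlike `match`, `search` isn't anchored — it looks for the pattern anywhere in the string.
The match spans [0:14] → 'ggggtyyy5xiiyv'.
Captured: group 1 = 'g'.

(0, 14)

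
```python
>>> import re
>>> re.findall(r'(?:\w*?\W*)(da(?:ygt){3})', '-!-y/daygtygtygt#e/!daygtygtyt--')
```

['daygtygtygt']

The pattern matches zero or more of a word character (lazy), then zero or more of a non-word character (non-capturing group); then the literal 'da', then the literal 'ygt' repeated 3 times (captured).
Walking the string: at [3:16] match 'y/daygtygtygt', group 1 = 'daygtygtygt'.
With a single group, `findall` returns only what that group captured — 1 item.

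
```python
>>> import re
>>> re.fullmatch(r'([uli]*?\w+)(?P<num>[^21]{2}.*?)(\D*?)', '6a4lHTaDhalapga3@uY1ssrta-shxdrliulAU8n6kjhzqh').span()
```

The pattern matches zero or more of one of [uli] (lazy), then one or more of a word character (captured); then exactly 2 of any character except [21], then zero or more of any character (lazy) (captured as 'num'); then zero or more of a non-digit (lazy) (captured).
`fullmatch` succeeds only if the pattern covers the string from start to end.
The match spans [0:46] → '6a4lHTaDhalapga3@uY1ssrta-shxdrliulAU8n6kjhzqh'.
Captured: group 1 = '6a4lHTaDhalapga3', group 2 = '@uY1ssrta-shxdrliulAU8n6', group 3 = 'kjhzqh'.

(0, 46)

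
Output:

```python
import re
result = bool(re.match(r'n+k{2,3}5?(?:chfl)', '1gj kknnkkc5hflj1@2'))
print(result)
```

With `match`, the pattern is implicitly anchored at the beginning.
Here position 0 doesn't satisfy it, so the call returns None, and `bool(None)` is False.

False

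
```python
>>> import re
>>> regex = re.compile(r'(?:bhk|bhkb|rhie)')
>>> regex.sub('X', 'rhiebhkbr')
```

'XXbr'

Alternation tries branches left to right and keeps the first one that lets the overall match succeed at that position.
Each match is replaced by 'X'.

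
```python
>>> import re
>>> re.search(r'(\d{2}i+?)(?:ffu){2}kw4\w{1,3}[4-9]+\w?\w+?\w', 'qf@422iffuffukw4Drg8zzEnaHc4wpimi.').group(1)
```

The match spans [4:23] → '22iffuffukw4Drg8zzE'.
Captured: group 1 = '22i'.

'22i'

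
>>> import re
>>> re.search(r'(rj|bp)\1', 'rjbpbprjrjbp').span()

(2, 6)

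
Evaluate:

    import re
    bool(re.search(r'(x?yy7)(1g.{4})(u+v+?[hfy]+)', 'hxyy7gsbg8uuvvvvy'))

Here nothing in the string fits, so the call returns None, and `bool(None)` is False.

False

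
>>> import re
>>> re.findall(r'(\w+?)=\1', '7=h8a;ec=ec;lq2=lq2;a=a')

['ec', 'lq2', 'a']

After group 1 captures some text, `\1` only succeeds where that same text appears again.
Because there's exactly one group, `findall` drops the full match and keeps group 1 from each hit.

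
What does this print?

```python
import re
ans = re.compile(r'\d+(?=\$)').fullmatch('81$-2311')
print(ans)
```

The positive lookaround only admits positions where the adjacent text matches; those characters stay outside the span.
`fullmatch` succeeds only if the pattern covers the string from start to end.
Here there's no way to consume every character, so the call returns None.

None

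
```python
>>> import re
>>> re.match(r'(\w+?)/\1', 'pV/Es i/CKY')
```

`re.match` only tries the pattern at the start of the string.
Here the string doesn't start with a match, so the call returns None.

None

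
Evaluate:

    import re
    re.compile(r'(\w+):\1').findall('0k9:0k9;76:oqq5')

['0k9']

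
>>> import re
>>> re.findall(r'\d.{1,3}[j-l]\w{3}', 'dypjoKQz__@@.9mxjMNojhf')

['9mxjMNo']

Pattern: a digit, then 1 to 3 of any character, then a character in [j-l]; then exactly 3 of a word character.
Walking the string: at [13:20] → '9mxjMNo'.
Since nothing is captured, `findall` lists the 1 matched substring directly.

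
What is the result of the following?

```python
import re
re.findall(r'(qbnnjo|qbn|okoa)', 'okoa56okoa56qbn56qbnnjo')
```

['okoa', 'okoa', 'qbn', 'qbnnjo']

The regex engine tests alternatives in the order written; an earlier branch that matches wins even if a later one would match more.
Scanning left to right: at [0:4] match 'okoa', group 1 = 'okoa'; at [6:10] match 'okoa', group 1 = 'okoa'; at [12:15] match 'qbn', group 1 = 'qbn'; at [17:23] match 'qbnnjo', group 1 = 'qbnnjo'.
One capturing group, so `findall` returns just the captured substring from each match — 4 in all.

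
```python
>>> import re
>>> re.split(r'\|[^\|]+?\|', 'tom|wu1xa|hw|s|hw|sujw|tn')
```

The string is cut at each match, leaving 4 pieces.

['tom', 'hw', 'hw', 'tn']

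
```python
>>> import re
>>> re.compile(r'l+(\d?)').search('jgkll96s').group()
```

'll9'

The match spans [3:6] → 'll9'.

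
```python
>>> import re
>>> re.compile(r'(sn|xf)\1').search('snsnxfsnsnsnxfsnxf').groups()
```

The backreference `\1` re-matches whatever the first group consumed, character for character.
`re.search` tries every starting position until one works.
The match spans [0:4] → 'snsn'.
Captured: group 1 = 'sn'.

('sn',)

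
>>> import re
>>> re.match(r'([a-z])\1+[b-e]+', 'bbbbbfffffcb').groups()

('b',)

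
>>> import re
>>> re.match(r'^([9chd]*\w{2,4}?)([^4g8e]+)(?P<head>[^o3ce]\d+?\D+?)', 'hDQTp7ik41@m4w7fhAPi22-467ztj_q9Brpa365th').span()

(0, 11)

`re.match` only tries the pattern at the start of the string.
The match spans [0:11] → 'hDQTp7ik41@'.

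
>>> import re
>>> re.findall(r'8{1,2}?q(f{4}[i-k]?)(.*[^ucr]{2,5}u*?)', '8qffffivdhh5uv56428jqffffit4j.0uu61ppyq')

[('ffffi', 'vdhh5uv56428jqffffit4j.0uu61ppyq')]

`findall` packs the 2 group values into a tuple for every match.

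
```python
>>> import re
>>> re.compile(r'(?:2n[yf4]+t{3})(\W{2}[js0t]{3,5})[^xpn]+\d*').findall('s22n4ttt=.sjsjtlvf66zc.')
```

['=.sjsjt']

This matches the literal '2n', then one or more of one of [yf4], then exactly 3 of a literal 't' (non-capturing group); then exactly 2 of a non-word character, then 3 to 5 of one of [js0t] (captured); then one or more of any character except [xpn], then zero or more of a digit.
Matches: at [2:23] match '2n4ttt=.sjsjtlvf66zc.', group 1 = '=.sjsjt'.
Because there's exactly one group, `findall` drops the full match and keeps group 1 from the one hit.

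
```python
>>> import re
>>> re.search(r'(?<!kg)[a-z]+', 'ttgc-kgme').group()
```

'ttgc'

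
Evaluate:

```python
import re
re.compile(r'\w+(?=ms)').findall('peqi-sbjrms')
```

The positive lookaround only admits positions where the adjacent text matches; those characters stay outside the span.
Walking the string: at [5:9] → 'sbjr'.
`findall` yields the raw match text (1 of them) because the pattern has no groups.

['sbjr']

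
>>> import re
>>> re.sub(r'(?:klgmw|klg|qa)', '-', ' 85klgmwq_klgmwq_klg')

' 85-q_-q_-'

Branches in `(...|...)` are attempted left-to-right; the first branch that allows the whole pattern to succeed is taken.
Matches: at [3:8] → 'klgmw'; at [10:15] → 'klgmw'; at [17:20] → 'klg'.
Each match is replaced by '-'.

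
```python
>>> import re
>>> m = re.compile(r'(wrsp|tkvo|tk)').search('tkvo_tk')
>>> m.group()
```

`|` is ordered: at each position the engine commits to the first alternative that works.
The match spans [0:4] → 'tkvo'.

'tkvo'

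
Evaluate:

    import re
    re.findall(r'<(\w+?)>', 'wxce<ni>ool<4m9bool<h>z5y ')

['ni', 'h']

One capturing group, so `findall` returns just the captured substring from each match — 2 in all.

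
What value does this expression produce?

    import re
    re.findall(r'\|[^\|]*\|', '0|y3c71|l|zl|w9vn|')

['|y3c71|', '|zl|']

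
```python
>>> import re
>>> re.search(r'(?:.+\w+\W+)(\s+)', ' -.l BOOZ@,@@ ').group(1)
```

This matches one or more of any character, then one or more of a word character, then one or more of a non-word character (non-capturing group); then one or more of whitespace (captured).
Unlike `match`, `search` isn't anchored — it looks for the pattern anywhere in the string.
The match spans [0:14] → ' -.l BOOZ@,@@ '.
Captured: group 1 = ' '.

' '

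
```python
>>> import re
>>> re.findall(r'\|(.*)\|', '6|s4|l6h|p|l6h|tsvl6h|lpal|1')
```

['s4|l6h|p|l6h|tsvl6h|lpal']

Scanning left to right: at [1:27] match '|s4|l6h|p|l6h|tsvl6h|lpal|', group 1 = 's4|l6h|p|l6h|tsvl6h|lpal'.
Because there's exactly one group, `findall` drops the full match and keeps group 1 from the one hit.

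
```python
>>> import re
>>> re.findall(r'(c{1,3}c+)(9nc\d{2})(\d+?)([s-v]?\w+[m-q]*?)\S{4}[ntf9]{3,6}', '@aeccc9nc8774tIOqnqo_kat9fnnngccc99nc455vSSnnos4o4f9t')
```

Pattern: 1 to 3 of a literal 'c', then one or more of a literal 'c' (captured); then the literal '9nc', then exactly 2 of a digit (captured); then one or more of a digit (lazy) (captured); then optionally a character in [s-v], then one or more of a word character, then zero or more of a character in [m-q] (lazy) (captured); then exactly 4 of a non-whitespace character, then 3 to 6 of one of [ntf9].
Matches: at [3:53] match 'ccc9nc8774tIOqnqo_kat9fnnngccc99nc455vSSnnos4o4f9t', groups = ('ccc', '9nc87', '7', '4tIOqnqo_kat9fnnngccc99nc455vSSnno').
`findall` packs the 4 group values into a tuple for every match.

[('ccc', '9nc87', '7', '4tIOqnqo_kat9fnnngccc99nc455vSSnno')]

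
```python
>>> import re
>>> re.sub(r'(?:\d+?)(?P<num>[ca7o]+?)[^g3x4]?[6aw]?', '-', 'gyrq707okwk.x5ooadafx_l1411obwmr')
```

'gyrq-kwk.x-dafx_l-mr'

Because the quantifier is non-greedy, it stops expanding at the earliest point where the rest of the pattern can succeed.
Every occurrence is swapped for '-'.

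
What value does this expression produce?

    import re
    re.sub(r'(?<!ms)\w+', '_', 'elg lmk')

A negative assertion filters positions out without eating any characters.
Matches: at [0:3] → 'elg'; at [4:7] → 'lmk'.
Each match is replaced by '_'.

'_ _'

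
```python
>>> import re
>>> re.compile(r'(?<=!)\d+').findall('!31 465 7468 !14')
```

['31', '14']

Lookahead/lookbehind check context without consuming it, so the matched span excludes the asserted characters.
Matches: at [1:3] → '31'; at [14:16] → '14'.
With no groups in the pattern, `findall` gives back each whole match — 2 here.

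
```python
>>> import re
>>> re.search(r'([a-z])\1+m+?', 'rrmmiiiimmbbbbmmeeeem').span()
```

After group 1 captures some text, `\1` only succeeds where that same text appears again.
`search` walks the string left to right and returns the first match it finds.
The match spans [0:3] → 'rrm'.
Captured: group 1 = 'r'.

(0, 3)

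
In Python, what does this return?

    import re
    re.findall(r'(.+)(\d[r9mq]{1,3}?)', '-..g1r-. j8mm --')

With the lazy modifier that quantifier settles for the fewest repetitions that let the rest of the pattern succeed (the atoms after it are unaffected and can still be greedy).
`findall` packs the 2 group values into a tuple for every match.

[('-..g1r-. j', '8m')]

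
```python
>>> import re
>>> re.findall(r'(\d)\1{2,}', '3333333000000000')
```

['3', '0']

`\1` has to match the exact text group 1 already captured.
One capturing group, so `findall` returns just the captured substring from each match — 2 in all.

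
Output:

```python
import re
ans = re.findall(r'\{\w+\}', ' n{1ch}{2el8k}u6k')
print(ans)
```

['{1ch}', '{2el8k}']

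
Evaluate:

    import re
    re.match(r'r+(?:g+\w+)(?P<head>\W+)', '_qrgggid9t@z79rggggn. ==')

None

With `match`, the pattern is implicitly anchored at the beginning.
Here position 0 doesn't satisfy it, so the call returns None.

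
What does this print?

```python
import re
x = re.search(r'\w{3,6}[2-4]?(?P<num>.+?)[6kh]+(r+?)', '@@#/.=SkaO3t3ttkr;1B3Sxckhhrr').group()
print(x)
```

Pattern: 3 to 6 of a word character, then optionally a character in [2-4]; then one or more of any character (lazy) (captured as 'num'); then one or more of one of [6kh]; then one or more of a literal 'r' (lazy) (captured).
Because the quantifier is non-greedy, it stops expanding at the earliest point where the rest of the pattern can succeed.
Unlike `match`, `search` isn't anchored — it looks for the pattern anywhere in the string.
The match spans [6:17] → 'SkaO3t3ttkr'.
Captured: group 1 = 'tt', group 2 = 'r'.

SkaO3t3ttkr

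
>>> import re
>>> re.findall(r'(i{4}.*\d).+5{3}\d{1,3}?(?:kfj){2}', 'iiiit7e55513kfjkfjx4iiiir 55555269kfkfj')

['iiiit7']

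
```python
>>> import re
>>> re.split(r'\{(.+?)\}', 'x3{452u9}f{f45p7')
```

Matches to split on: at [2:9] → '{452u9}'.
With a capturing group present, the delimiter's captured portion is kept in the result list.

['x3', '452u9', 'f{f45p7']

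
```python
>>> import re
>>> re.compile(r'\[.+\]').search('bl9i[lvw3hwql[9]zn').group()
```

'[lvw3hwql[9]'

`re.search` tries every starting position until one works.
The match spans [4:16] → '[lvw3hwql[9]'.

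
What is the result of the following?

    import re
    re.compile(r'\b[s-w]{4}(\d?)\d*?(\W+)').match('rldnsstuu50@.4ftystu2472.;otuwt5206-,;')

The pattern matches a word boundary (`\b`, zero-width); then exactly 4 of a character in [s-w]; then optionally a digit (captured); then zero or more of a digit (lazy); then one or more of a non-word character (captured).
`re.match` won't scan ahead — the pattern has to work from the very first character.
Here the pattern fails at index 0, so the call returns None.

None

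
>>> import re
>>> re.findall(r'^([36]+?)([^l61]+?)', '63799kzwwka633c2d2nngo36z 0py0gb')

[('6', '3')]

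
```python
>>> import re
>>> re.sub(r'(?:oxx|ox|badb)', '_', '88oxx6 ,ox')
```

'88_6 ,_'

Branches in `(...|...)` are attempted left-to-right; the first branch that allows the whole pattern to succeed is taken.
Matches: at [2:5] → 'oxx'; at [8:10] → 'ox'.
Every occurrence is swapped for '_'.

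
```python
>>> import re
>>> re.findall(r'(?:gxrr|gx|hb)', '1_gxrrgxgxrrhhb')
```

Alternation isn't longest-match — the leftmost alternative that fits at this position is chosen.
With no groups in the pattern, `findall` gives back each whole match — 4 here.

['gxrr', 'gx', 'gxrr', 'hb']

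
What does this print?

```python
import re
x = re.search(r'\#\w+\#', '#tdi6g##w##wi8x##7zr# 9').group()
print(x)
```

`re.search` scans for the first position where the pattern succeeds.
The match spans [0:7] → '#tdi6g#'.

#tdi6g#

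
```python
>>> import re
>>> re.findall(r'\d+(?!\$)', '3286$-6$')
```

A negative assertion filters positions out without eating any characters.
`findall` yields the raw match text (1 of them) because the pattern has no groups.

['328']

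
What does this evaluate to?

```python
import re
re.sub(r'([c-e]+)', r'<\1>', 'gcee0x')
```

'g<cee>0x'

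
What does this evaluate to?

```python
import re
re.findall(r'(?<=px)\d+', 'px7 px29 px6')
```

['7', '29', '6']

Because the assertion is zero-width, the text it checks is not consumed and won't appear in the result.
Since nothing is captured, `findall` lists the 3 matched substrings directly.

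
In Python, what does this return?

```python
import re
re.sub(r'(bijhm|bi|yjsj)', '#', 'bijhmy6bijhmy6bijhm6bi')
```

Branches in `(...|...)` are attempted left-to-right; the first branch that allows the whole pattern to succeed is taken.
Each match is replaced by '#'.

'#y6#y6#6#'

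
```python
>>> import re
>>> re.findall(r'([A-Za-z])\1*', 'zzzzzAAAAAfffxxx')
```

['z', 'A', 'f', 'x']

A backreference is literal: `\1` must see the identical characters the first group matched.
With a single group, `findall` returns only what that group captured — 4 items.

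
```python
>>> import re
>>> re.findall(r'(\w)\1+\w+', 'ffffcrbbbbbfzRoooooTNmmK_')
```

['f']

`\1` is not a pattern — it's the concrete string captured by group 1, re-applied verbatim.
`findall` collects group 1 from the one match (1 total).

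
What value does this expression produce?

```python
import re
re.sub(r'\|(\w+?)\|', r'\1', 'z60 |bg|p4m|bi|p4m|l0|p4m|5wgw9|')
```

Matches: at [4:8] → '|bg|'; at [11:15] → '|bi|'; at [18:22] → '|l0|'; at [25:32] → '|5wgw9|'.
The replacement refers to a captured group, so each match is rewritten using its own captured text.

'z60 bgp4mbip4ml0p4m5wgw9'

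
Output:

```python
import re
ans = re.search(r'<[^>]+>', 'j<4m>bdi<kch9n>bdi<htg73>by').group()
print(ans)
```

The match spans [1:5] → '<4m>'.

<4m>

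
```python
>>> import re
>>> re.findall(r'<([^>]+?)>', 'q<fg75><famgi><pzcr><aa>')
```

Because there's exactly one group, `findall` drops the full match and keeps group 1 from each hit.

['fg75', 'famgi', 'pzcr', 'aa']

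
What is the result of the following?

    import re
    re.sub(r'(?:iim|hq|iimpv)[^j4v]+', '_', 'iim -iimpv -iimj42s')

'_v -iimj42s'

Matches: at [0:9] → 'iim -iimp'.
`sub` substitutes '_' at each match site.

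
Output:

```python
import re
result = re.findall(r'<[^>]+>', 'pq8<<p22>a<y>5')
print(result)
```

Walking the string: at [3:9] → '<<p22>'; at [10:13] → '<y>'.
`findall` yields the raw match text (2 of them) because the pattern has no groups.

['<<p22>', '<y>']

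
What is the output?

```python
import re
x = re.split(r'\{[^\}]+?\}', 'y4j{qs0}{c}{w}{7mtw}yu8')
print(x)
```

['y4j', '', '', '', 'yu8']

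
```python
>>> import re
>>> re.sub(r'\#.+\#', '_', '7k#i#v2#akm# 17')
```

'7k_ 17'

Matches: at [2:12] → '#i#v2#akm#'.
Each match is replaced by '_'.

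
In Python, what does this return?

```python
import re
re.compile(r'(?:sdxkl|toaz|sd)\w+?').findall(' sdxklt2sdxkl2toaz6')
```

['sdxklt', 'sdxkl2', 'toaz6']

Alternation isn't longest-match — the leftmost alternative that fits at this position is chosen.
Scanning left to right: at [1:7] → 'sdxklt'; at [8:14] → 'sdxkl2'; at [14:19] → 'toaz6'.
With no groups in the pattern, `findall` gives back each whole match — 3 here.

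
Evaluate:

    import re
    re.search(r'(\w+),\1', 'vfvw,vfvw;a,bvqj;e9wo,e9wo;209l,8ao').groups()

('vfvw',)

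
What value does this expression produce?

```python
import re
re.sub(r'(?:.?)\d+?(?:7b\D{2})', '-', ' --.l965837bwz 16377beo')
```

' --.--'

Pattern: optionally any character (non-capturing group); then one or more of a digit (lazy); then the literal '7b', then exactly 2 of a non-digit (non-capturing group).
Matches: at [4:14] → 'l965837bwz'; at [14:23] → ' 16377beo'.
`sub` substitutes '-' at each match site.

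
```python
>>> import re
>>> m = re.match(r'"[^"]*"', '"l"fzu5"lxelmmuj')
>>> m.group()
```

'"l"'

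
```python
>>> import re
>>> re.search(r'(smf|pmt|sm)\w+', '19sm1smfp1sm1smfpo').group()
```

`re.search` tries every starting position until one works.
The match spans [2:18] → 'sm1smfp1sm1smfpo'.
Captured: group 1 = 'sm'.

'sm1smfp1sm1smfpo'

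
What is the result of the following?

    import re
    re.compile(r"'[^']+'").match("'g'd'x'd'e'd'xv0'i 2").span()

(0, 3)

`re.match` won't scan ahead — the pattern has to work from the very first character.
The match spans [0:3] → "'g'".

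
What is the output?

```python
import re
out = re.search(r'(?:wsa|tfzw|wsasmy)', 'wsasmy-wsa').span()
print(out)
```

(0, 3)

The regex engine tests alternatives in the order written; an earlier branch that matches wins even if a later one would match more.
Unlike `match`, `search` isn't anchored — it looks for the pattern anywhere in the string.
The match spans [0:3] → 'wsa'.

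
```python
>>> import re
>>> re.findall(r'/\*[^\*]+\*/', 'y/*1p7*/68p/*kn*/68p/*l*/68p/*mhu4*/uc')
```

['/*1p7*/', '/*kn*/', '/*l*/', '/*mhu4*/']

Scanning left to right: at [1:8] → '/*1p7*/'; at [11:17] → '/*kn*/'; at [20:25] → '/*l*/'; at [28:36] → '/*mhu4*/'.
Since nothing is captured, `findall` lists the 4 matched substrings directly.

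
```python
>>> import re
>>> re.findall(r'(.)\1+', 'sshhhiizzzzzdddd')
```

['s', 'h', 'i', 'z', 'd']

The backreference `\1` re-matches whatever the first group consumed, character for character.
Walking the string: at [0:2] match 'ss', group 1 = 's'; at [2:5] match 'hhh', group 1 = 'h'; at [5:7] match 'ii', group 1 = 'i'; at [7:12] match 'zzzzz', group 1 = 'z'; at [12:16] match 'dddd', group 1 = 'd'.
With a single group, `findall` returns only what that group captured — 5 items.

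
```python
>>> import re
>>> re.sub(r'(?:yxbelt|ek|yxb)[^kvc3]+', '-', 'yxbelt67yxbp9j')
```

'-'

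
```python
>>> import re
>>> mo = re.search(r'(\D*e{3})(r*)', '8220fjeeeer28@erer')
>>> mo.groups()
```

('fjeeee', 'r')

The match spans [4:11] → 'fjeeeer'.
Captured: group 1 = 'fjeeee', group 2 = 'r'.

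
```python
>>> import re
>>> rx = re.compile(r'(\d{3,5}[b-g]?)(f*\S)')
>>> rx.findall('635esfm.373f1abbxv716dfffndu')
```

[('635e', 's'), ('373f', '1'), ('716d', 'fffn')]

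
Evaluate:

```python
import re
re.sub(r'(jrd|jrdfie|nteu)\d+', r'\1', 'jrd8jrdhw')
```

The replacement refers to a captured group, so each match is rewritten using its own captured text.

'jrdjrdhw'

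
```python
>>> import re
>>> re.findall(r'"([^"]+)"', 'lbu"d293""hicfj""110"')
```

['d293', 'hicfj', '110']

Walking the string: at [3:9] match '"d293"', group 1 = 'd293'; at [9:16] match '"hicfj"', group 1 = 'hicfj'; at [16:21] match '"110"', group 1 = '110'.
One capturing group, so `findall` returns just the captured substring from each match — 3 in all.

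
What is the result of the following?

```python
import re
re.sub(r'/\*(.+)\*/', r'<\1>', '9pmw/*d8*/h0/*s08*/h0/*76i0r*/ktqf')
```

'9pmw<d8*/h0/*s08*/h0/*76i0r>ktqf'

Matches: at [4:30] → '/*d8*/h0/*s08*/h0/*76i0r*/'.
Each match is replaced using the text its own group 1 captured.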